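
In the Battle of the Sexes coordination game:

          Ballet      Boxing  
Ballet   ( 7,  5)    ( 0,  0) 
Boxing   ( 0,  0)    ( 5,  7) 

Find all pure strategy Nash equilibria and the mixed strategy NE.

Pure NE: (Ballet, Ballet) and (Boxing, Boxing); Mixed NE: p = 0.5833, q = 0.4167

Work:
Check pure NE:
(Ballet, Ballet): (7, 5) - no unilateral deviation beneficial
(Boxing, Boxing): (5, 7) - no unilateral deviation beneficial
Mixed NE: P1 plays Ballet with p = 0.5833, P2 plays Ballet with q = 0.4167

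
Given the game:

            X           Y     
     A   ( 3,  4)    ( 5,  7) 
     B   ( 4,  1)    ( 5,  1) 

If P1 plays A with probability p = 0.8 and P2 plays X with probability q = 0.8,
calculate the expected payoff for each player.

E[P1] = 3.56, E[P2] = 3.88

Work:
E[P1] = p·q·π₁(A,X) + p·(1-q)·π₁(A,Y) + (1-p)·q·π₁(B,X) + (1-p)·(1-q)·π₁(B,Y)
= 0.8·0.8·3 + 0.8·0.2·5 + 0.2·0.8·4 + 0.2·0.2·5
= 3.56

E[P2] = 3.88 (similar calculation)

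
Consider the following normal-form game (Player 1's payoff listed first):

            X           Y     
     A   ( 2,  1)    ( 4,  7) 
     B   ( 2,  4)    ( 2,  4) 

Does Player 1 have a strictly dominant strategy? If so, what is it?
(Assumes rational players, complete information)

No strictly dominant strategy exists for Player 1

Work:
A strategy strictly dominates another if it gives a strictly higher payoff against every opponent action. Compare each pair of P1's strategies column-by-column:
  A vs B: [2 vs 2, 4 vs 2] → A does not strictly dominate B (column X: 2 ≤ 2)
  B vs A: [2 vs 2, 2 vs 4] → B does not strictly dominate A (column X: 2 ≤ 2)
No single strategy strictly dominates all others → no strictly dominant strategy.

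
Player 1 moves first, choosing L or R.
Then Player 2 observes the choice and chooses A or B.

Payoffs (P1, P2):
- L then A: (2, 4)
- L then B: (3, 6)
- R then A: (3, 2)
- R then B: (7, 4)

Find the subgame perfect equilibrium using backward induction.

P1 plays R, P2 plays B after L and B after R; Payoff (7, 4)

Work:
Backward induction:
After L: P2 chooses B → P1 gets 3
After R: P2 chooses B → P1 gets 7
P1 chooses R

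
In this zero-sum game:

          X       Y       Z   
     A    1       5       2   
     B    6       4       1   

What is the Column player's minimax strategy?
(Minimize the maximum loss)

Column should play Z, value = 2

Work:
Column player minimizes Row's maximum payoff:
Column X: max payoff to Row = 6
Column Y: max payoff to Row = 5
Column Z: max payoff to Row = 2
Minimum is 2, achieved by column Z.
Minimax strategy: Z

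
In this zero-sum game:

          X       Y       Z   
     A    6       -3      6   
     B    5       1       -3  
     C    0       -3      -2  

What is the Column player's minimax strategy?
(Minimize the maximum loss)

Column should play Y, value = 1

Work:
Column player minimizes Row's maximum payoff:
Column X: max payoff to Row = 6
Column Y: max payoff to Row = 1
Column Z: max payoff to Row = 6
Minimum is 1, achieved by column Y.
Minimax strategy: Y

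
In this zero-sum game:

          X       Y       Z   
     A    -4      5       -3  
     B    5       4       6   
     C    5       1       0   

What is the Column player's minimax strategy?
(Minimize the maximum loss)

Column should play X or Y (all achieve the minimum), value = 5

Work:
Column player minimizes Row's maximum payoff:
Column X: max payoff to Row = 5
Column Y: max payoff to Row = 5
Column Z: max payoff to Row = 6
Minimum is 5, achieved by columns X, Y (tied).
Each of X or Y is a minimax strategy.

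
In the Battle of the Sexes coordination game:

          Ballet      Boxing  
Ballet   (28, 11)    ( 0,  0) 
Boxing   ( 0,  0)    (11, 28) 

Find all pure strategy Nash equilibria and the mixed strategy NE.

Pure NE: (Ballet, Ballet) and (Boxing, Boxing); Mixed NE: p = 0.7179, q = 0.2821

Work:
Check pure NE:
(Ballet, Ballet): (28, 11) - no unilateral deviation beneficial
(Boxing, Boxing): (11, 28) - no unilateral deviation beneficial
Mixed NE: P1 plays Ballet with p = 0.7179, P2 plays Ballet with q = 0.2821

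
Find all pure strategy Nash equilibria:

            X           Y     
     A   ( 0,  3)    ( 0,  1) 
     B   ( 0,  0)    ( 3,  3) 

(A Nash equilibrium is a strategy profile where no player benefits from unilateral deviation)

Nash equilibrium: (A, X), (B, Y)

Work:
Best responses:
  P1 vs X: payoffs [0, 0] → best response A/B (payoff 0)
  P1 vs Y: payoffs [0, 3] → best response B (payoff 3)
  P2 vs A: payoffs [3, 1] → best response X (payoff 3)
  P2 vs B: payoffs [0, 3] → best response Y (payoff 3)
Mutual best responses: (A,X), (B,Y) → Nash equilibria.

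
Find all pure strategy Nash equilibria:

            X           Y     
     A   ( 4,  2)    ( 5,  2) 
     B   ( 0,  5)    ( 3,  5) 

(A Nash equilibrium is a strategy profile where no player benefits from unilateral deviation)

Nash equilibrium: (A, X), (A, Y)

Work:
Best responses:
  P1 vs X: payoffs [4, 0] → best response A (payoff 4)
  P1 vs Y: payoffs [5, 3] → best response A (payoff 5)
  P2 vs A: payoffs [2, 2] → best response X/Y (payoff 2)
  P2 vs B: payoffs [5, 5] → best response X/Y (payoff 5)
Mutual best responses: (A,X), (A,Y) → Nash equilibria.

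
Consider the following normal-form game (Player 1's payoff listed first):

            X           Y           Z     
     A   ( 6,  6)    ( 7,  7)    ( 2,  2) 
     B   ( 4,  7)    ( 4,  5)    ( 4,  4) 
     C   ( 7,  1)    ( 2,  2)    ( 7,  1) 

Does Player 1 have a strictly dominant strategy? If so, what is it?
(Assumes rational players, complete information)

No strictly dominant strategy exists for Player 1

Work:
A strategy strictly dominates another if it gives a strictly higher payoff against every opponent action. Compare each pair of P1's strategies column-by-column:
  A vs B: [6 vs 4, 7 vs 4, 2 vs 4] → A does not strictly dominate B (column Z: 2 ≤ 4)
  A vs C: [6 vs 7, 7 vs 2, 2 vs 7] → A does not strictly dominate C (column X: 6 ≤ 7)
  B vs A: [4 vs 6, 4 vs 7, 4 vs 2] → B does not strictly dominate A (column X: 4 ≤ 6)
  B vs C: [4 vs 7, 4 vs 2, 4 vs 7] → B does not strictly dominate C (column X: 4 ≤ 7)
  C vs A: [7 vs 6, 2 vs 7, 7 vs 2] → C does not strictly dominate A (column Y: 2 ≤ 7)
  C vs B: [7 vs 4, 2 vs 4, 7 vs 4] → C does not strictly dominate B (column Y: 2 ≤ 4)
No single strategy strictly dominates all others → no strictly dominant strategy.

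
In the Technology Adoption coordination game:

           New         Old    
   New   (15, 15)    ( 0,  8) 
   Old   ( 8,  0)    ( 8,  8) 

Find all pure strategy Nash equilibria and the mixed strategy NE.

Pure NE: (New, New) and (Old, Old); Mixed NE: p = 0.5333, q = 0.5333

Work:
Check pure NE:
(New, New): (15, 15) - no unilateral deviation beneficial
(Old, Old): (8, 8) - no unilateral deviation beneficial
Mixed NE: P1 plays New with p = 0.5333, P2 plays New with q = 0.5333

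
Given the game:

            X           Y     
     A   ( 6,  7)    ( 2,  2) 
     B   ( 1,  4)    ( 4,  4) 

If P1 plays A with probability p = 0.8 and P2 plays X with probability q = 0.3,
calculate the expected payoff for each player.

E[P1] = 3.18, E[P2] = 3.6

Work:
E[P1] = p·q·π₁(A,X) + p·(1-q)·π₁(A,Y) + (1-p)·q·π₁(B,X) + (1-p)·(1-q)·π₁(B,Y)
= 0.8·0.3·6 + 0.8·0.7·2 + 0.2·0.3·1 + 0.2·0.7·4
= 3.18

E[P2] = 3.6 (similar calculation)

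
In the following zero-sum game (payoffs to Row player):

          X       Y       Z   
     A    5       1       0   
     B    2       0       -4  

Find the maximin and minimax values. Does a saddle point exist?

Maximin = 0, Minimax = 0, Saddle: True

Work:
Row minimums: [0, -4] → maximin = 0
Column maximums: [5, 1, 0] → minimax = 0
Saddle point exists! Game value = 0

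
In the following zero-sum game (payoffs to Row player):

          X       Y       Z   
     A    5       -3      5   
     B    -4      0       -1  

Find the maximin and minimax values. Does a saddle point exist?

Maximin = -3, Minimax = 0, Saddle: False

Work:
Row minimums: [-3, -4] → maximin = -3
Column maximums: [5, 0, 5] → minimax = 0
No saddle point (maximin ≠ minimax). Mixed strategy needed.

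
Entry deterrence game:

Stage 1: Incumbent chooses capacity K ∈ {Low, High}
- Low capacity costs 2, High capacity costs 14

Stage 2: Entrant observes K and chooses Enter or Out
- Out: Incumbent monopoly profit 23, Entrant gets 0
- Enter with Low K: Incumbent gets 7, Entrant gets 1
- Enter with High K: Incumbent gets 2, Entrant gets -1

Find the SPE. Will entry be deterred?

SPE: (High, Enter|Low, Out|High); Entry deterred. Incumbent net profit = 9

Work:
After Low K: Entrant enters (1 > 0)
After High K: Entrant stays out (-1 < 0)
Incumbent: Low → 7−2=5, High → 23−14=9
Incumbent chooses High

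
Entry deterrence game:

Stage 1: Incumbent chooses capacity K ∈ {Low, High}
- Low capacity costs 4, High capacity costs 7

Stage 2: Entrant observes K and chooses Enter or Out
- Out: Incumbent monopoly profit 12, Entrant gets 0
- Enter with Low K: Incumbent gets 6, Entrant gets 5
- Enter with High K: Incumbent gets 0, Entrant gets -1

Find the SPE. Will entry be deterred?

SPE: (High, Enter|Low, Out|High); Entry deterred. Incumbent net profit = 5

Work:
After Low K: Entrant enters (5 > 0)
After High K: Entrant stays out (-1 < 0)
Incumbent: Low → 6−4=2, High → 12−7=5
Incumbent chooses High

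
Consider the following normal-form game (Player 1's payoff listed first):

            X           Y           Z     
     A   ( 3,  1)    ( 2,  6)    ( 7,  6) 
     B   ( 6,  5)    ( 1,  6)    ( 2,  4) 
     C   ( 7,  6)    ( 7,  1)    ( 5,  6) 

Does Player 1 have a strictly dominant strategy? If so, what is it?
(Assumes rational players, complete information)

No strictly dominant strategy exists for Player 1

Work:
A strategy strictly dominates another if it gives a strictly higher payoff against every opponent action. Compare each pair of P1's strategies column-by-column:
  A vs B: [3 vs 6, 2 vs 1, 7 vs 2] → A does not strictly dominate B (column X: 3 ≤ 6)
  A vs C: [3 vs 7, 2 vs 7, 7 vs 5] → A does not strictly dominate C (column X: 3 ≤ 7)
  B vs A: [6 vs 3, 1 vs 2, 2 vs 7] → B does not strictly dominate A (column Y: 1 ≤ 2)
  B vs C: [6 vs 7, 1 vs 7, 2 vs 5] → B does not strictly dominate C (column X: 6 ≤ 7)
  C vs A: [7 vs 3, 7 vs 2, 5 vs 7] → C does not strictly dominate A (column Z: 5 ≤ 7)
  C vs B: [7 vs 6, 7 vs 1, 5 vs 2] → C strictly dominates B
No single strategy strictly dominates all others → no strictly dominant strategy.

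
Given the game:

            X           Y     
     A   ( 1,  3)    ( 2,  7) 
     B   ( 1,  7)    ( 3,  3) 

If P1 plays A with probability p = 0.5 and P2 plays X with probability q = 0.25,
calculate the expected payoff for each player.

E[P1] = 2.125, E[P2] = 5.0

Work:
E[P1] = p·q·π₁(A,X) + p·(1-q)·π₁(A,Y) + (1-p)·q·π₁(B,X) + (1-p)·(1-q)·π₁(B,Y)
= 0.5·0.25·1 + 0.5·0.75·2 + 0.5·0.25·1 + 0.5·0.75·3
= 2.125

E[P2] = 5.0 (similar calculation)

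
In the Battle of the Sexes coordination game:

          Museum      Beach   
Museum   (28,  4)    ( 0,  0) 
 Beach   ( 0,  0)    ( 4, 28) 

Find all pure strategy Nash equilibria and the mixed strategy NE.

Pure NE: (Museum, Museum) and (Beach, Beach); Mixed NE: p = 0.875, q = 0.125

Work:
Check pure NE:
(Museum, Museum): (28, 4) - no unilateral deviation beneficial
(Beach, Beach): (4, 28) - no unilateral deviation beneficial
Mixed NE: P1 plays Museum with p = 0.875, P2 plays Museum with q = 0.125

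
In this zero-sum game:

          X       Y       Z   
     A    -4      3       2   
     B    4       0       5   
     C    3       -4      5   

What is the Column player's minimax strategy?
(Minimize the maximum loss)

Column should play Y, value = 3

Work:
Column player minimizes Row's maximum payoff:
Column X: max payoff to Row = 4
Column Y: max payoff to Row = 3
Column Z: max payoff to Row = 5
Minimum is 3, achieved by column Y.
Minimax strategy: Y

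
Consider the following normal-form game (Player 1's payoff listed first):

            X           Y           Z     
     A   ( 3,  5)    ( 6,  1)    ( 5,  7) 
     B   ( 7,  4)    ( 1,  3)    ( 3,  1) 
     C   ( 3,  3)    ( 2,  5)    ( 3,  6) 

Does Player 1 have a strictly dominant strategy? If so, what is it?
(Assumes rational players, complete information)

No strictly dominant strategy exists for Player 1

Work:
A strategy strictly dominates another if it gives a strictly higher payoff against every opponent action. Compare each pair of P1's strategies column-by-column:
  A vs B: [3 vs 7, 6 vs 1, 5 vs 3] → A does not strictly dominate B (column X: 3 ≤ 7)
  A vs C: [3 vs 3, 6 vs 2, 5 vs 3] → A does not strictly dominate C (column X: 3 ≤ 3)
  B vs A: [7 vs 3, 1 vs 6, 3 vs 5] → B does not strictly dominate A (column Y: 1 ≤ 6)
  B vs C: [7 vs 3, 1 vs 2, 3 vs 3] → B does not strictly dominate C (column Y: 1 ≤ 2)
  C vs A: [3 vs 3, 2 vs 6, 3 vs 5] → C does not strictly dominate A (column X: 3 ≤ 3)
  C vs B: [3 vs 7, 2 vs 1, 3 vs 3] → C does not strictly dominate B (column X: 3 ≤ 7)
No single strategy strictly dominates all others → no strictly dominant strategy.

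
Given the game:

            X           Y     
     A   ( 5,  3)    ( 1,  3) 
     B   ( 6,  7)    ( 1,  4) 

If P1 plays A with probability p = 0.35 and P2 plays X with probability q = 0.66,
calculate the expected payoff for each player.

E[P1] = 4.069, E[P2] = 4.937

Work:
E[P1] = p·q·π₁(A,X) + p·(1-q)·π₁(A,Y) + (1-p)·q·π₁(B,X) + (1-p)·(1-q)·π₁(B,Y)
= 0.35·0.66·5 + 0.35·0.34·1 + 0.65·0.66·6 + 0.65·0.34·1
= 4.069

E[P2] = 4.937 (similar calculation)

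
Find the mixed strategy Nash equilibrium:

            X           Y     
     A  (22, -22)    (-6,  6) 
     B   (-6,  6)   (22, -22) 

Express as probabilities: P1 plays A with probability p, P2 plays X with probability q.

p = 0.5, q = 0.5

Work:
Find probabilities that make opponent indifferent:
P2 chooses q to make P1 indifferent between A and B
P1 chooses p to make P2 indifferent between X and Y
Mixed NE: P1 plays (A: 0.5, B: 0.5), P2 plays (X: 0.5, Y: 0.5)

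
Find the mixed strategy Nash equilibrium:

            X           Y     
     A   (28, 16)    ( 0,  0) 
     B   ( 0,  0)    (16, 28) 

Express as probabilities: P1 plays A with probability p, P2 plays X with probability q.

p = 0.6364, q = 0.3636

Work:
Find probabilities that make opponent indifferent:
P2 chooses q to make P1 indifferent between A and B
P1 chooses p to make P2 indifferent between X and Y
Mixed NE: P1 plays (A: 0.6364, B: 0.3636), P2 plays (X: 0.3636, Y: 0.6364)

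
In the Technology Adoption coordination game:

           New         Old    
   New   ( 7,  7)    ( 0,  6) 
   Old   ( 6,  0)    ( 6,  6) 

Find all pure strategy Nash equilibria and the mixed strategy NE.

Pure NE: (New, New) and (Old, Old); Mixed NE: p = 0.8571, q = 0.8571

Work:
Check pure NE:
(New, New): (7, 7) - no unilateral deviation beneficial
(Old, Old): (6, 6) - no unilateral deviation beneficial
Mixed NE: P1 plays New with p = 0.8571, P2 plays New with q = 0.8571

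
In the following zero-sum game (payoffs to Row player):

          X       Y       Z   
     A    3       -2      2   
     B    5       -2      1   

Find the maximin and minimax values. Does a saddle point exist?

Maximin = -2, Minimax = -2, Saddle: True

Work:
Row minimums: [-2, -2] → maximin = -2
Column maximums: [5, -2, 2] → minimax = -2
Saddle point exists! Game value = -2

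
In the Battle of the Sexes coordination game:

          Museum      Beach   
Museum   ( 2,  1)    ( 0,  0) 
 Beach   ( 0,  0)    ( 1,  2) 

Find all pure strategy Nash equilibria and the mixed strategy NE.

Pure NE: (Museum, Museum) and (Beach, Beach); Mixed NE: p = 0.6667, q = 0.3333

Work:
Check pure NE:
(Museum, Museum): (2, 1) - no unilateral deviation beneficial
(Beach, Beach): (1, 2) - no unilateral deviation beneficial
Mixed NE: P1 plays Museum with p = 0.6667, P2 plays Museum with q = 0.3333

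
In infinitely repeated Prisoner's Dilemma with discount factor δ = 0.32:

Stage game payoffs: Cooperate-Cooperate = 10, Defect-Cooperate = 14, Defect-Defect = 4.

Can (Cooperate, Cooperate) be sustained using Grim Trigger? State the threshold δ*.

δ* = 0.4; since δ = 0.32 < 0.4, cooperation cannot be sustained

Work:
For Grim Trigger:
Cooperate forever: 10/(1-δ)
Defect then punished: 14 + 4·δ/(1-δ)
Need: 10/(1-δ) ≥ 14 + 4·δ/(1-δ)
Solving: δ ≥ (T-R)/(T-P) = (14-10)/(14-4) = 0.4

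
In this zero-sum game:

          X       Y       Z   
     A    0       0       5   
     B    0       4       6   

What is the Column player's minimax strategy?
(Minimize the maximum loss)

Column should play X, value = 0

Work:
Column player minimizes Row's maximum payoff:
Column X: max payoff to Row = 0
Column Y: max payoff to Row = 4
Column Z: max payoff to Row = 6
Minimum is 0, achieved by column X.
Minimax strategy: X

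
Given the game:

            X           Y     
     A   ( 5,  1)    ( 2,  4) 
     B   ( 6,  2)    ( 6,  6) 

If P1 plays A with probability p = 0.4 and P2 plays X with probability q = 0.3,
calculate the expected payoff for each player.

E[P1] = 4.76, E[P2] = 4.12

Work:
E[P1] = p·q·π₁(A,X) + p·(1-q)·π₁(A,Y) + (1-p)·q·π₁(B,X) + (1-p)·(1-q)·π₁(B,Y)
= 0.4·0.3·5 + 0.4·0.7·2 + 0.6·0.3·6 + 0.6·0.7·6
= 4.76

E[P2] = 4.12 (similar calculation)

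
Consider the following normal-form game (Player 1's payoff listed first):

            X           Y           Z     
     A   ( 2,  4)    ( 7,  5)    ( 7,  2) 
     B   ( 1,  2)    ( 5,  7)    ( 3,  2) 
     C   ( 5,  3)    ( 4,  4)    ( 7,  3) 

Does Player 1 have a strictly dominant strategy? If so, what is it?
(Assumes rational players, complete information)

No strictly dominant strategy exists for Player 1

Work:
A strategy strictly dominates another if it gives a strictly higher payoff against every opponent action. Compare each pair of P1's strategies column-by-column:
  A vs B: [2 vs 1, 7 vs 5, 7 vs 3] → A strictly dominates B
  A vs C: [2 vs 5, 7 vs 4, 7 vs 7] → A does not strictly dominate C (column X: 2 ≤ 5)
  B vs A: [1 vs 2, 5 vs 7, 3 vs 7] → B does not strictly dominate A (column X: 1 ≤ 2)
  B vs C: [1 vs 5, 5 vs 4, 3 vs 7] → B does not strictly dominate C (column X: 1 ≤ 5)
  C vs A: [5 vs 2, 4 vs 7, 7 vs 7] → C does not strictly dominate A (column Y: 4 ≤ 7)
  C vs B: [5 vs 1, 4 vs 5, 7 vs 3] → C does not strictly dominate B (column Y: 4 ≤ 5)
No single strategy strictly dominates all others → no strictly dominant strategy.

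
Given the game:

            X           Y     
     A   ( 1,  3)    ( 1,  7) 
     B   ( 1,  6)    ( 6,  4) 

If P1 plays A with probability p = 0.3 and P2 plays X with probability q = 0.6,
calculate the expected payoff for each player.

E[P1] = 2.4, E[P2] = 5.02

Work:
E[P1] = p·q·π₁(A,X) + p·(1-q)·π₁(A,Y) + (1-p)·q·π₁(B,X) + (1-p)·(1-q)·π₁(B,Y)
= 0.3·0.6·1 + 0.3·0.4·1 + 0.7·0.6·1 + 0.7·0.4·6
= 2.4

E[P2] = 5.02 (similar calculation)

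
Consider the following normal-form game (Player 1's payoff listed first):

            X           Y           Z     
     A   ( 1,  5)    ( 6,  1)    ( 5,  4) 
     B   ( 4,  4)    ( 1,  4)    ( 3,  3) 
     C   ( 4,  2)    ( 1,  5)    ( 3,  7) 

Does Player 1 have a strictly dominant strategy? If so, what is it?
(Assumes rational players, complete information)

No strictly dominant strategy exists for Player 1

Work:
A strategy strictly dominates another if it gives a strictly higher payoff against every opponent action. Compare each pair of P1's strategies column-by-column:
  A vs B: [1 vs 4, 6 vs 1, 5 vs 3] → A does not strictly dominate B (column X: 1 ≤ 4)
  A vs C: [1 vs 4, 6 vs 1, 5 vs 3] → A does not strictly dominate C (column X: 1 ≤ 4)
  B vs A: [4 vs 1, 1 vs 6, 3 vs 5] → B does not strictly dominate A (column Y: 1 ≤ 6)
  B vs C: [4 vs 4, 1 vs 1, 3 vs 3] → B does not strictly dominate C (column X: 4 ≤ 4)
  C vs A: [4 vs 1, 1 vs 6, 3 vs 5] → C does not strictly dominate A (column Y: 1 ≤ 6)
  C vs B: [4 vs 4, 1 vs 1, 3 vs 3] → C does not strictly dominate B (column X: 4 ≤ 4)
No single strategy strictly dominates all others → no strictly dominant strategy.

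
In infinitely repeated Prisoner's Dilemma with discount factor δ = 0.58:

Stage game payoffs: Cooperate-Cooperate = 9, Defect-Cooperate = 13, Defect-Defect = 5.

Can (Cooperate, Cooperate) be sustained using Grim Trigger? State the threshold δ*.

δ* = 0.5; since δ = 0.58 ≥ 0.5, cooperation can be sustained

Work:
For Grim Trigger:
Cooperate forever: 9/(1-δ)
Defect then punished: 13 + 5·δ/(1-δ)
Need: 9/(1-δ) ≥ 13 + 5·δ/(1-δ)
Solving: δ ≥ (T-R)/(T-P) = (13-9)/(13-5) = 0.5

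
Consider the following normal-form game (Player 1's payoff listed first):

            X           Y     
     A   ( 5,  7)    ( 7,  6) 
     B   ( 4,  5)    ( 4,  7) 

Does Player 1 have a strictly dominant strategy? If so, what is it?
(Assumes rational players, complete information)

Yes, Player 1's strictly dominant strategy is A

Work:
A strategy strictly dominates another if it gives a strictly higher payoff against every opponent action. Compare each pair of P1's strategies column-by-column:
  A vs B: [5 vs 4, 7 vs 4] → A strictly dominates B
  B vs A: [4 vs 5, 4 vs 7] → B does not strictly dominate A (column X: 4 ≤ 5)
A strictly dominates every other strategy → strictly dominant.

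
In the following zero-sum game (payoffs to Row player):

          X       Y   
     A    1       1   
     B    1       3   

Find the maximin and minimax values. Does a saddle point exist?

Maximin = 1, Minimax = 1, Saddle: True

Work:
Row minimums: [1, 1] → maximin = 1
Column maximums: [1, 3] → minimax = 1
Saddle point exists! Game value = 1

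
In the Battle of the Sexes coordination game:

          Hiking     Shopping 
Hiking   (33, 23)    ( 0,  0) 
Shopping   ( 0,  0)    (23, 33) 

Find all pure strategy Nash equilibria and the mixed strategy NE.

Pure NE: (Hiking, Hiking) and (Shopping, Shopping); Mixed NE: p = 0.5893, q = 0.4107

Work:
Check pure NE:
(Hiking, Hiking): (33, 23) - no unilateral deviation beneficial
(Shopping, Shopping): (23, 33) - no unilateral deviation beneficial
Mixed NE: P1 plays Hiking with p = 0.5893, P2 plays Hiking with q = 0.4107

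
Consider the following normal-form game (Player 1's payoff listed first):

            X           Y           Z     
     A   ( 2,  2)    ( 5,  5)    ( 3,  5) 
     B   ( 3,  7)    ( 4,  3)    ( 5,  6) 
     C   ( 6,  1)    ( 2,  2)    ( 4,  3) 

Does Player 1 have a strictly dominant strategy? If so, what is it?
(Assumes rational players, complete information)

No strictly dominant strategy exists for Player 1

Work:
A strategy strictly dominates another if it gives a strictly higher payoff against every opponent action. Compare each pair of P1's strategies column-by-column:
  A vs B: [2 vs 3, 5 vs 4, 3 vs 5] → A does not strictly dominate B (column X: 2 ≤ 3)
  A vs C: [2 vs 6, 5 vs 2, 3 vs 4] → A does not strictly dominate C (column X: 2 ≤ 6)
  B vs A: [3 vs 2, 4 vs 5, 5 vs 3] → B does not strictly dominate A (column Y: 4 ≤ 5)
  B vs C: [3 vs 6, 4 vs 2, 5 vs 4] → B does not strictly dominate C (column X: 3 ≤ 6)
  C vs A: [6 vs 2, 2 vs 5, 4 vs 3] → C does not strictly dominate A (column Y: 2 ≤ 5)
  C vs B: [6 vs 3, 2 vs 4, 4 vs 5] → C does not strictly dominate B (column Y: 2 ≤ 4)
No single strategy strictly dominates all others → no strictly dominant strategy.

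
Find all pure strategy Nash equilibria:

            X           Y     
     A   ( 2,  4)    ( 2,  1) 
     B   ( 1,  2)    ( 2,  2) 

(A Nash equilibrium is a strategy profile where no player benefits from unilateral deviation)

Nash equilibrium: (A, X), (B, Y)

Work:
Best responses:
  P1 vs X: payoffs [2, 1] → best response A (payoff 2)
  P1 vs Y: payoffs [2, 2] → best response A/B (payoff 2)
  P2 vs A: payoffs [4, 1] → best response X (payoff 4)
  P2 vs B: payoffs [2, 2] → best response X/Y (payoff 2)
Mutual best responses: (A,X), (B,Y) → Nash equilibria.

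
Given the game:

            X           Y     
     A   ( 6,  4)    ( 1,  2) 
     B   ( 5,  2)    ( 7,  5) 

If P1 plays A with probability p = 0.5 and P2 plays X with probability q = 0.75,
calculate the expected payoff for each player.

E[P1] = 5.125, E[P2] = 3.125

Work:
E[P1] = p·q·π₁(A,X) + p·(1-q)·π₁(A,Y) + (1-p)·q·π₁(B,X) + (1-p)·(1-q)·π₁(B,Y)
= 0.5·0.75·6 + 0.5·0.25·1 + 0.5·0.75·5 + 0.5·0.25·7
= 5.125

E[P2] = 3.125 (similar calculation)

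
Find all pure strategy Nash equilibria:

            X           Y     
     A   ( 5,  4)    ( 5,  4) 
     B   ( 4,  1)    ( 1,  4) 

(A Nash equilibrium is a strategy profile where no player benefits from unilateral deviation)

Nash equilibrium: (A, X), (A, Y)

Work:
Best responses:
  P1 vs X: payoffs [5, 4] → best response A (payoff 5)
  P1 vs Y: payoffs [5, 1] → best response A (payoff 5)
  P2 vs A: payoffs [4, 4] → best response X/Y (payoff 4)
  P2 vs B: payoffs [1, 4] → best response Y (payoff 4)
Mutual best responses: (A,X), (A,Y) → Nash equilibria.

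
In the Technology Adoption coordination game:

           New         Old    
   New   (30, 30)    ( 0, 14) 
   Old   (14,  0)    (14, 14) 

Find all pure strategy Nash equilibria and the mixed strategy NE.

Pure NE: (New, New) and (Old, Old); Mixed NE: p = 0.4667, q = 0.4667

Work:
Check pure NE:
(New, New): (30, 30) - no unilateral deviation beneficial
(Old, Old): (14, 14) - no unilateral deviation beneficial
Mixed NE: P1 plays New with p = 0.4667, P2 plays New with q = 0.4667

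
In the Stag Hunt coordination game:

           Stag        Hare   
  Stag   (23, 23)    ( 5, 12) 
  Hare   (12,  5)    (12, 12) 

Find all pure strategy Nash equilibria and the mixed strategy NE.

Pure NE: (Stag, Stag) and (Hare, Hare); Mixed NE: p = 0.3889, q = 0.3889

Work:
Check pure NE:
(Stag, Stag): (23, 23) - no unilateral deviation beneficial
(Hare, Hare): (12, 12) - no unilateral deviation beneficial
Mixed NE: P1 plays Stag with p = 0.3889, P2 plays Stag with q = 0.3889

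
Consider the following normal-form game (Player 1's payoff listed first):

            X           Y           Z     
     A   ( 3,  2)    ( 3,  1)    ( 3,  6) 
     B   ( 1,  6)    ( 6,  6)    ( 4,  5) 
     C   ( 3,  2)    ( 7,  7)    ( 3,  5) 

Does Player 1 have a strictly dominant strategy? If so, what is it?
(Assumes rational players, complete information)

No strictly dominant strategy exists for Player 1

Work:
A strategy strictly dominates another if it gives a strictly higher payoff against every opponent action. Compare each pair of P1's strategies column-by-column:
  A vs B: [3 vs 1, 3 vs 6, 3 vs 4] → A does not strictly dominate B (column Y: 3 ≤ 6)
  A vs C: [3 vs 3, 3 vs 7, 3 vs 3] → A does not strictly dominate C (column X: 3 ≤ 3)
  B vs A: [1 vs 3, 6 vs 3, 4 vs 3] → B does not strictly dominate A (column X: 1 ≤ 3)
  B vs C: [1 vs 3, 6 vs 7, 4 vs 3] → B does not strictly dominate C (column X: 1 ≤ 3)
  C vs A: [3 vs 3, 7 vs 3, 3 vs 3] → C does not strictly dominate A (column X: 3 ≤ 3)
  C vs B: [3 vs 1, 7 vs 6, 3 vs 4] → C does not strictly dominate B (column Z: 3 ≤ 4)
No single strategy strictly dominates all others → no strictly dominant strategy.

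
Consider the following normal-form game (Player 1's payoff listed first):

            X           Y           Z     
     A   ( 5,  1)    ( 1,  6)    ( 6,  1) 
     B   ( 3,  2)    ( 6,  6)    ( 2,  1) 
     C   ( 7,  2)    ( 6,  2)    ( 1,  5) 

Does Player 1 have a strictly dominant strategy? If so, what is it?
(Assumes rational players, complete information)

No strictly dominant strategy exists for Player 1

Work:
A strategy strictly dominates another if it gives a strictly higher payoff against every opponent action. Compare each pair of P1's strategies column-by-column:
  A vs B: [5 vs 3, 1 vs 6, 6 vs 2] → A does not strictly dominate B (column Y: 1 ≤ 6)
  A vs C: [5 vs 7, 1 vs 6, 6 vs 1] → A does not strictly dominate C (column X: 5 ≤ 7)
  B vs A: [3 vs 5, 6 vs 1, 2 vs 6] → B does not strictly dominate A (column X: 3 ≤ 5)
  B vs C: [3 vs 7, 6 vs 6, 2 vs 1] → B does not strictly dominate C (column X: 3 ≤ 7)
  C vs A: [7 vs 5, 6 vs 1, 1 vs 6] → C does not strictly dominate A (column Z: 1 ≤ 6)
  C vs B: [7 vs 3, 6 vs 6, 1 vs 2] → C does not strictly dominate B (column Y: 6 ≤ 6)
No single strategy strictly dominates all others → no strictly dominant strategy.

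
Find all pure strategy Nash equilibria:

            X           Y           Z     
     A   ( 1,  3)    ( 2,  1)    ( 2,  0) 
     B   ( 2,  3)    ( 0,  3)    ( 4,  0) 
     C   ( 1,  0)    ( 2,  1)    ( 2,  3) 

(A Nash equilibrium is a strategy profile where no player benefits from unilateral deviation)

Nash equilibrium: (B, X)

Work:
Best responses:
  P1 vs X: payoffs [1, 2, 1] → best response B (payoff 2)
  P1 vs Y: payoffs [2, 0, 2] → best response A/C (payoff 2)
  P1 vs Z: payoffs [2, 4, 2] → best response B (payoff 4)
  P2 vs A: payoffs [3, 1, 0] → best response X (payoff 3)
  P2 vs B: payoffs [3, 3, 0] → best response X/Y (payoff 3)
  P2 vs C: payoffs [0, 1, 3] → best response Z (payoff 3)
Mutual best responses: (B,X) → Nash equilibria.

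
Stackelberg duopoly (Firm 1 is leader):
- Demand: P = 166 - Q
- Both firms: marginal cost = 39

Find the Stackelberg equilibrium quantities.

q₁* (leader) = 63.5, q₂* (follower) = 31.75

Work:
Follower's reaction: q₂ = (a - c - q₁)/2
Leader substitutes: π₁ = q₁·(a - q₁ - (a-c-q₁)/2 - c)
FOC: q₁* = (166 - 39)/2 = 63.50
Then: q₂* = (166 - 39 - 63.5)/2 = 31.75
Leader has first-mover advantage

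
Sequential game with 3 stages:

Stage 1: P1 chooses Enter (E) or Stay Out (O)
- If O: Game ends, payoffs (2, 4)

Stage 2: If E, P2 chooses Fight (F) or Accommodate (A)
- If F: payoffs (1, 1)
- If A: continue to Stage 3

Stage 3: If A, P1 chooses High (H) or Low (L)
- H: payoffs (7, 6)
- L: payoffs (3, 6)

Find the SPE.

SPE: (E, A, H); Outcome (7, 6)

Work:
Stage 3: P1 chooses H (7 vs 3)
Stage 2: P2: F->1, A->6 (anticipating H). Choose A
Stage 1: P1: O->2, E->7 (anticipating A, H). Choose E
SPE path: E -> A -> H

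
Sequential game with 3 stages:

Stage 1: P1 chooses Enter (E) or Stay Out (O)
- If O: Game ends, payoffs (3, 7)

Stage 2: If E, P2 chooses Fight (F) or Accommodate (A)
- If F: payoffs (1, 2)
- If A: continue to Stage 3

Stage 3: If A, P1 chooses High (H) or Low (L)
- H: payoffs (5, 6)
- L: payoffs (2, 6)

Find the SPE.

SPE: (E, A, H); Outcome (5, 6)

Work:
Stage 3: P1 chooses H (5 vs 2)
Stage 2: P2: F->2, A->6 (anticipating H). Choose A
Stage 1: P1: O->3, E->5 (anticipating A, H). Choose E
SPE path: E -> A -> H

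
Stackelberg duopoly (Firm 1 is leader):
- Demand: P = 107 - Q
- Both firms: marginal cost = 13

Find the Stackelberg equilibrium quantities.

q₁* (leader) = 47.0, q₂* (follower) = 23.5

Work:
Follower's reaction: q₂ = (a - c - q₁)/2
Leader substitutes: π₁ = q₁·(a - q₁ - (a-c-q₁)/2 - c)
FOC: q₁* = (107 - 13)/2 = 47.00
Then: q₂* = (107 - 13 - 47.0)/2 = 23.50
Leader has first-mover advantage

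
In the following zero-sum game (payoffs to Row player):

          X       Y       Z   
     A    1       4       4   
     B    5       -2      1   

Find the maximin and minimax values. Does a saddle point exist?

Maximin = 1, Minimax = 4, Saddle: False

Work:
Row minimums: [1, -2] → maximin = 1
Column maximums: [5, 4, 4] → minimax = 4
No saddle point (maximin ≠ minimax). Mixed strategy needed.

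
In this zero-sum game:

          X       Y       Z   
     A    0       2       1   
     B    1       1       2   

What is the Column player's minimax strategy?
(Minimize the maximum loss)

Column should play X, value = 1

Work:
Column player minimizes Row's maximum payoff:
Column X: max payoff to Row = 1
Column Y: max payoff to Row = 2
Column Z: max payoff to Row = 2
Minimum is 1, achieved by column X.
Minimax strategy: X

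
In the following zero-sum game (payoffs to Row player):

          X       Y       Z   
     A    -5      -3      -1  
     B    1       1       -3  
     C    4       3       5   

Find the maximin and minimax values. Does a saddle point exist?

Maximin = 3, Minimax = 3, Saddle: True

Work:
Row minimums: [-5, -3, 3] → maximin = 3
Column maximums: [4, 3, 5] → minimax = 3
Saddle point exists! Game value = 3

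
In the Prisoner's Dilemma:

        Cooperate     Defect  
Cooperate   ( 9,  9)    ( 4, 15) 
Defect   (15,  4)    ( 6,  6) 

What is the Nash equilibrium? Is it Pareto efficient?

(Defect, Defect) is NE; not Pareto efficient

Work:
Defect dominates Cooperate for both players:
If P2 cooperates: Defect (15) > Cooperate (9)
If P2 defects: Defect (6) > Cooperate (4)
NE: (Defect, Defect) with payoff (6, 6)
But (Cooperate, Cooperate) = (9, 9) Pareto dominates (6, 6)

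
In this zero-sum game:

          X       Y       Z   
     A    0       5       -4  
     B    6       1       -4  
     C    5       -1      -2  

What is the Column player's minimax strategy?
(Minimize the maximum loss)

Column should play Z, value = -2

Work:
Column player minimizes Row's maximum payoff:
Column X: max payoff to Row = 6
Column Y: max payoff to Row = 5
Column Z: max payoff to Row = -2
Minimum is -2, achieved by column Z.
Minimax strategy: Z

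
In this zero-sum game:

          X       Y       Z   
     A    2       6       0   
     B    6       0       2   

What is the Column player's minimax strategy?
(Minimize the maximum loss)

Column should play Z, value = 2

Work:
Column player minimizes Row's maximum payoff:
Column X: max payoff to Row = 6
Column Y: max payoff to Row = 6
Column Z: max payoff to Row = 2
Minimum is 2, achieved by column Z.
Minimax strategy: Z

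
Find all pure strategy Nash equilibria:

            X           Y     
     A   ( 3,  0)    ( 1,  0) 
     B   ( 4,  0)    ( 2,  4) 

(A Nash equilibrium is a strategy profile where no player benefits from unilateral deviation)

Nash equilibrium: (B, Y)

Work:
Best responses:
  P1 vs X: payoffs [3, 4] → best response B (payoff 4)
  P1 vs Y: payoffs [1, 2] → best response B (payoff 2)
  P2 vs A: payoffs [0, 0] → best response X/Y (payoff 0)
  P2 vs B: payoffs [0, 4] → best response Y (payoff 4)
Mutual best responses: (B,Y) → Nash equilibria.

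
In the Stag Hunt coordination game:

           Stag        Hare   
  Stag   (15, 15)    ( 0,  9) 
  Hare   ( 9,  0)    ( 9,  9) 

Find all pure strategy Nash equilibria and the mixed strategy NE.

Pure NE: (Stag, Stag) and (Hare, Hare); Mixed NE: p = 0.6, q = 0.6

Work:
Check pure NE:
(Stag, Stag): (15, 15) - no unilateral deviation beneficial
(Hare, Hare): (9, 9) - no unilateral deviation beneficial
Mixed NE: P1 plays Stag with p = 0.6, P2 plays Stag with q = 0.6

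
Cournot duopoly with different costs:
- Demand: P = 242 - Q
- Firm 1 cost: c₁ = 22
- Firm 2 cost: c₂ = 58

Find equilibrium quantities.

q₁* = 85.33, q₂* = 49.33

Work:
Reaction: q₁ = (242 - 22 - q₂)/2
Reaction: q₂ = (242 - 58 - q₁)/2
Solve simultaneously:
q₁* = (242 - 2×22 + 58)/3 = 85.33
q₂* = (242 - 2×58 + 22)/3 = 49.33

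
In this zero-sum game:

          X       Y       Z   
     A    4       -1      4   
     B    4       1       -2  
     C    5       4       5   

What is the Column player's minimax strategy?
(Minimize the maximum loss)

Column should play Y, value = 4

Work:
Column player minimizes Row's maximum payoff:
Column X: max payoff to Row = 5
Column Y: max payoff to Row = 4
Column Z: max payoff to Row = 5
Minimum is 4, achieved by column Y.
Minimax strategy: Y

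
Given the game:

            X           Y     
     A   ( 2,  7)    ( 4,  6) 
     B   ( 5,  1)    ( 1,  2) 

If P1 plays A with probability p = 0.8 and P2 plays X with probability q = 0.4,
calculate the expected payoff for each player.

E[P1] = 3.08, E[P2] = 5.44

Work:
E[P1] = p·q·π₁(A,X) + p·(1-q)·π₁(A,Y) + (1-p)·q·π₁(B,X) + (1-p)·(1-q)·π₁(B,Y)
= 0.8·0.4·2 + 0.8·0.6·4 + 0.2·0.4·5 + 0.2·0.6·1
= 3.08

E[P2] = 5.44 (similar calculation)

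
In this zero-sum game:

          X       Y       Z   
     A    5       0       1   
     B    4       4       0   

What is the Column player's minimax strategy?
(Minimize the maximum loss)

Column should play Z, value = 1

Work:
Column player minimizes Row's maximum payoff:
Column X: max payoff to Row = 5
Column Y: max payoff to Row = 4
Column Z: max payoff to Row = 1
Minimum is 1, achieved by column Z.
Minimax strategy: Z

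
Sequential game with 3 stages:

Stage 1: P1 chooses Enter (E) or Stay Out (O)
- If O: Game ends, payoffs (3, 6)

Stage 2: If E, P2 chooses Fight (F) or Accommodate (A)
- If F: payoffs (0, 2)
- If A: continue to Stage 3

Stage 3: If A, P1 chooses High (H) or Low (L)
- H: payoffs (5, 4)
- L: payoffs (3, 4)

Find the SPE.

SPE: (E, A, H); Outcome (5, 4)

Work:
Stage 3: P1 chooses H (5 vs 3)
Stage 2: P2: F->2, A->4 (anticipating H). Choose A
Stage 1: P1: O->3, E->5 (anticipating A, H). Choose E
SPE path: E -> A -> H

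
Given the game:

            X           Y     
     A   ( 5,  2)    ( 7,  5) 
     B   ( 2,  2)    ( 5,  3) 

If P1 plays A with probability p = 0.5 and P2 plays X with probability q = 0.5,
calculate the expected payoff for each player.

E[P1] = 4.75, E[P2] = 3.0

Work:
E[P1] = p·q·π₁(A,X) + p·(1-q)·π₁(A,Y) + (1-p)·q·π₁(B,X) + (1-p)·(1-q)·π₁(B,Y)
= 0.5·0.5·5 + 0.5·0.5·7 + 0.5·0.5·2 + 0.5·0.5·5
= 4.75

E[P2] = 3.0 (similar calculation)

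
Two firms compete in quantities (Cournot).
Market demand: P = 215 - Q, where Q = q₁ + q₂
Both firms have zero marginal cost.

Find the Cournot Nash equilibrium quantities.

q₁* = q₂* = 71.67; P* = 71.67

Work:
Profit: π_i = P·q_i = (a - q_i - q_j)·q_i
FOC: ∂π_i/∂q_i = a - 2q_i - q_j = 0
Reaction function: q_i = (215 - q_j)/2
Symmetry: q* = 215/3 = 71.67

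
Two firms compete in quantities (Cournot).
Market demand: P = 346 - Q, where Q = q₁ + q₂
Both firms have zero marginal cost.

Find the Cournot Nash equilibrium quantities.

q₁* = q₂* = 115.33; P* = 115.33

Work:
Profit: π_i = P·q_i = (a - q_i - q_j)·q_i
FOC: ∂π_i/∂q_i = a - 2q_i - q_j = 0
Reaction function: q_i = (346 - q_j)/2
Symmetry: q* = 346/3 = 115.33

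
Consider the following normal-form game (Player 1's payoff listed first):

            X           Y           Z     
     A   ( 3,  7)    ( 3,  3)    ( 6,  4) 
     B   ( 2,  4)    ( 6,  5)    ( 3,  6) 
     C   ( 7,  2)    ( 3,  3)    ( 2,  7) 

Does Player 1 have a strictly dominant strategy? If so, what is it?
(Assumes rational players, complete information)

No strictly dominant strategy exists for Player 1

Work:
A strategy strictly dominates another if it gives a strictly higher payoff against every opponent action. Compare each pair of P1's strategies column-by-column:
  A vs B: [3 vs 2, 3 vs 6, 6 vs 3] → A does not strictly dominate B (column Y: 3 ≤ 6)
  A vs C: [3 vs 7, 3 vs 3, 6 vs 2] → A does not strictly dominate C (column X: 3 ≤ 7)
  B vs A: [2 vs 3, 6 vs 3, 3 vs 6] → B does not strictly dominate A (column X: 2 ≤ 3)
  B vs C: [2 vs 7, 6 vs 3, 3 vs 2] → B does not strictly dominate C (column X: 2 ≤ 7)
  C vs A: [7 vs 3, 3 vs 3, 2 vs 6] → C does not strictly dominate A (column Y: 3 ≤ 3)
  C vs B: [7 vs 2, 3 vs 6, 2 vs 3] → C does not strictly dominate B (column Y: 3 ≤ 6)
No single strategy strictly dominates all others → no strictly dominant strategy.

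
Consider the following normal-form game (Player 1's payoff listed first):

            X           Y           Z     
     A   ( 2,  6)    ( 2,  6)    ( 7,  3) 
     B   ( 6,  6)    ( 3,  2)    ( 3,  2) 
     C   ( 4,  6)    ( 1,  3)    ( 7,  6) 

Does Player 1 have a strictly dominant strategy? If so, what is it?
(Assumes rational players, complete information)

No strictly dominant strategy exists for Player 1

Work:
A strategy strictly dominates another if it gives a strictly higher payoff against every opponent action. Compare each pair of P1's strategies column-by-column:
  A vs B: [2 vs 6, 2 vs 3, 7 vs 3] → A does not strictly dominate B (column X: 2 ≤ 6)
  A vs C: [2 vs 4, 2 vs 1, 7 vs 7] → A does not strictly dominate C (column X: 2 ≤ 4)
  B vs A: [6 vs 2, 3 vs 2, 3 vs 7] → B does not strictly dominate A (column Z: 3 ≤ 7)
  B vs C: [6 vs 4, 3 vs 1, 3 vs 7] → B does not strictly dominate C (column Z: 3 ≤ 7)
  C vs A: [4 vs 2, 1 vs 2, 7 vs 7] → C does not strictly dominate A (column Y: 1 ≤ 2)
  C vs B: [4 vs 6, 1 vs 3, 7 vs 3] → C does not strictly dominate B (column X: 4 ≤ 6)
No single strategy strictly dominates all others → no strictly dominant strategy.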